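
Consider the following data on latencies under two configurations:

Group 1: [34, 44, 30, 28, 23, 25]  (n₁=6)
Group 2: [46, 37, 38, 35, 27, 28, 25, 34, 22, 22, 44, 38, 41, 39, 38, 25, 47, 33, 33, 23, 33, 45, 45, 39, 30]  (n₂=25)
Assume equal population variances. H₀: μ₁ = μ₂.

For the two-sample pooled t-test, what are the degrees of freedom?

degrees of freedom = 29

df = n₁ + n₂ − 2 = 6 + 25 − 2 = 29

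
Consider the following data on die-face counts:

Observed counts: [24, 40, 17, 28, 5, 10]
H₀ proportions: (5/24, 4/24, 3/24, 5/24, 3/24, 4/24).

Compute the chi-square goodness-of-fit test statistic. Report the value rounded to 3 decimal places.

test statistic = 31.161

n = 124; E_i = n·p_i = [25.83, 20.67, 15.50, 25.83, 15.50, 20.67]
χ² = (24−25.83)²/25.83 + (40−20.67)²/20.67 + (17−15.50)²/15.50 + (28−25.83)²/25.83 + (5−15.50)²/15.50 + (10−20.67)²/20.67 = 31.1613
df = 5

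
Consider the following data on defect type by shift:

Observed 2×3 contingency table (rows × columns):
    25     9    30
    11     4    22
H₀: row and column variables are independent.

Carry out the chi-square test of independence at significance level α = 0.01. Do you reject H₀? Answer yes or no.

Row totals [64, 37], col totals [36, 13, 52], n=101
χ² = (25−22.81)²/22.81 + (9−8.24)²/8.24 + (30−32.95)²/32.95 + (11−13.19)²/13.19 + (4−4.76)²/4.76 + (22−19.05)²/19.05 = 1.4867
df = 2
p-value (upper-tail) = 0.47551
At α=0.01: p ≥ α → fail to reject H₀

reject H₀: no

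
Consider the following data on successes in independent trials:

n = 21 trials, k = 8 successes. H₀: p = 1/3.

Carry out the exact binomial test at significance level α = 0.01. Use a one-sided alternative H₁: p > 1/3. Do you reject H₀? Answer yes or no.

reject H₀: no

Exact binomial: n=21, k=8, p₀=1/3=0.3333
P(X≥8) from Σ C(n,i)·p₀^i·(1−p₀)^(n−i)
p-value (one-sided, H₁ greater) = 0.39924
At α=0.01: p ≥ α → fail to reject H₀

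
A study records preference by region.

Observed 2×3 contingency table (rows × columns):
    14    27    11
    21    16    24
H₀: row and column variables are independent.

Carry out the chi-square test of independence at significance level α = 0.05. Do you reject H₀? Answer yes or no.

reject H₀: yes

Row totals [52, 61], col totals [35, 43, 35], n=113
χ² = (14−16.11)²/16.11 + (27−19.79)²/19.79 + (11−16.11)²/16.11 + (21−18.89)²/18.89 + (16−23.21)²/23.21 + (24−18.89)²/18.89 = 8.3789
df = 2
p-value (upper-tail) = 0.01515
At α=0.05: p < α → reject H₀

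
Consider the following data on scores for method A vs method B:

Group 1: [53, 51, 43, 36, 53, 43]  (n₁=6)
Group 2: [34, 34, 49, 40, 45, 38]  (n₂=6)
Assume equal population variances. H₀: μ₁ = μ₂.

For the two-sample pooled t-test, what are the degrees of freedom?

degrees of freedom = 10

df = n₁ + n₂ − 2 = 6 + 6 − 2 = 10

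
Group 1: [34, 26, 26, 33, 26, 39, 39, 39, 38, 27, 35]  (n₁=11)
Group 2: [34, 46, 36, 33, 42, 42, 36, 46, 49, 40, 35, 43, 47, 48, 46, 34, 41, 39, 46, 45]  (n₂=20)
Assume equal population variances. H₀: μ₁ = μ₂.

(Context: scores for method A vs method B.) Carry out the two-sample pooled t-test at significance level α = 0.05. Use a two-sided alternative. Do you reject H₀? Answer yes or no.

reject H₀: yes

x̄₁=32.909, s₁=5.665, n₁=11
x̄₂=41.400, s₂=5.236, n₂=20
s_p² = [10·5.665² + 19·5.236²]/29 = 29.0245
SE = √(s_p²·(1/11+1/20)) = 2.0223
t = (32.909−41.400)/2.0223 = -4.1986
df = 29
p-value (two-sided) = 0.00023
At α=0.05: p < α → reject H₀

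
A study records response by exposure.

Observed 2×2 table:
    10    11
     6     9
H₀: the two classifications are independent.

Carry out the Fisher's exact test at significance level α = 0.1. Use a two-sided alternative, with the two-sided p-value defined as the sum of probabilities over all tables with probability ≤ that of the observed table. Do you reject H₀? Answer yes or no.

reject H₀: no

Margins: r₁=21, r₂=15, c₁=16, c₂=20, n=36
p_obs = C(21,10)·C(15,6)/C(36,16); sum pmf over tables with pmf ≤ p_obs
p-value (two-sided) = 0.74118
At α=0.1: p ≥ α → fail to reject H₀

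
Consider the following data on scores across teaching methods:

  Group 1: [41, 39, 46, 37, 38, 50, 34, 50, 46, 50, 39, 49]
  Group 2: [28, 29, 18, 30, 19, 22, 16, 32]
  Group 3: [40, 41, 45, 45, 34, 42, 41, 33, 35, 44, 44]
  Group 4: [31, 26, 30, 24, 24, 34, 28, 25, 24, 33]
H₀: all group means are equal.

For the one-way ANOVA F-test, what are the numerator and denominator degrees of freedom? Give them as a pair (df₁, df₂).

degrees of freedom = [3, 37]

k = 4 groups, N = 41 total
df = (k−1, N−k) = (4−1, 41−4) = (3, 37)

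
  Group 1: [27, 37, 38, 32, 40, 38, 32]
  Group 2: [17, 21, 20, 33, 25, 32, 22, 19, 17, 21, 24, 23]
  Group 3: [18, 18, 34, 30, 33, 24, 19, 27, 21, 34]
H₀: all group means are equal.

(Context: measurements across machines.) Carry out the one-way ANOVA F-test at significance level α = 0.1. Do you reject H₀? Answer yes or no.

Group means [34.86, 22.83, 25.80], grand mean 26.759
SSB = Σnᵢ(x̄ᵢ−x̄)² = 653.187; SSW = ΣΣ(x−x̄ᵢ)² = 820.124
MSB = 653.187/2 = 326.5933; MSW = 820.124/26 = 31.5432
F = MSB/MSW = 10.3538
df = (2, 26)
p-value (upper-tail) = 0.00049
At α=0.1: p < α → reject H₀

reject H₀: yes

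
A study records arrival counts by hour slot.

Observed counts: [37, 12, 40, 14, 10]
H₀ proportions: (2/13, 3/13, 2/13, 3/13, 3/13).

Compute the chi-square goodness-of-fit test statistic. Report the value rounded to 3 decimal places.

test statistic = 74.656

n = 113; E_i = n·p_i = [17.38, 26.08, 17.38, 26.08, 26.08]
χ² = (37−17.38)²/17.38 + (12−26.08)²/26.08 + (40−17.38)²/17.38 + (14−26.08)²/26.08 + (10−26.08)²/26.08 = 74.6563
df = 4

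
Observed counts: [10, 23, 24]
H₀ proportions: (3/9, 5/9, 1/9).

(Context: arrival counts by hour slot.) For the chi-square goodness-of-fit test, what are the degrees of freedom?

df = k − 1 = 3 − 1 = 2

degrees of freedom = 2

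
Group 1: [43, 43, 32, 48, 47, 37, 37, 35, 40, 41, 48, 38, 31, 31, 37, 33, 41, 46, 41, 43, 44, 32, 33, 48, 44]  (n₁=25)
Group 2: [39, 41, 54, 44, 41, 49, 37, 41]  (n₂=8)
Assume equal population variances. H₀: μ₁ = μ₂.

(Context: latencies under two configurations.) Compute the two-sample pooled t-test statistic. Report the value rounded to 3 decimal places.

x̄₁=39.720, s₁=5.705, n₁=25
x̄₂=43.250, s₂=5.625, n₂=8
s_p² = [24·5.705² + 7·5.625²]/31 = 32.3400
SE = √(s_p²·(1/25+1/8)) = 2.3100
t = (39.720−43.250)/2.3100 = -1.5281
df = 31

test statistic = -1.528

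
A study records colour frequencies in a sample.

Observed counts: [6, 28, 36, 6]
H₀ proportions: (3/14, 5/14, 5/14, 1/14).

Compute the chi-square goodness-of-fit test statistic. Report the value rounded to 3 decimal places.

test statistic = 9.474

n = 76; E_i = n·p_i = [16.29, 27.14, 27.14, 5.43]
χ² = (6−16.29)²/16.29 + (28−27.14)²/27.14 + (36−27.14)²/27.14 + (6−5.43)²/5.43 = 9.4737
df = 3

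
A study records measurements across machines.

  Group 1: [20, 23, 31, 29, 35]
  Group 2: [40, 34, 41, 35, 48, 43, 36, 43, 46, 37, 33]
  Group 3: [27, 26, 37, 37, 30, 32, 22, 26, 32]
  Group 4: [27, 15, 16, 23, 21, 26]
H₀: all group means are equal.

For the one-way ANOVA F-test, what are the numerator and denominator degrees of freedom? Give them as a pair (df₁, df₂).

k = 4 groups, N = 31 total
df = (k−1, N−k) = (4−1, 31−4) = (3, 27)

degrees of freedom = [3, 27]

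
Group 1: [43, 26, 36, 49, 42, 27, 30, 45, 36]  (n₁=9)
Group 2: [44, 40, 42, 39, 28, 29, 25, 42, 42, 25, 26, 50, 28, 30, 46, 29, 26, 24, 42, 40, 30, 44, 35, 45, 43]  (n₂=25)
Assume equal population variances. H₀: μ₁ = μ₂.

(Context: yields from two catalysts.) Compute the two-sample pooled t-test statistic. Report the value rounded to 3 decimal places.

x̄₁=37.111, s₁=8.223, n₁=9
x̄₂=35.760, s₂=8.222, n₂=25
s_p² = [8·8.223² + 24·8.222²]/32 = 67.6078
SE = √(s_p²·(1/9+1/25)) = 3.1963
t = (37.111−35.760)/3.1963 = 0.4227
df = 32

test statistic = 0.423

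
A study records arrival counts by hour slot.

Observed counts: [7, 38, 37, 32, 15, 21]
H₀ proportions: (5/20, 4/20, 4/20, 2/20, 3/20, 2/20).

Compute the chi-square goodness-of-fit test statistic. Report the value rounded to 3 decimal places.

test statistic = 52.740

n = 150; E_i = n·p_i = [37.50, 30.00, 30.00, 15.00, 22.50, 15.00]
χ² = (7−37.50)²/37.50 + (38−30.00)²/30.00 + (37−30.00)²/30.00 + (32−15.00)²/15.00 + (15−22.50)²/22.50 + (21−15.00)²/15.00 = 52.7400
df = 5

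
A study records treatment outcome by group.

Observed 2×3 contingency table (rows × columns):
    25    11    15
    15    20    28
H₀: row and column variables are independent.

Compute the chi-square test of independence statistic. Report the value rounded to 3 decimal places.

test statistic = 7.867

Row totals [51, 63], col totals [40, 31, 43], n=114
χ² = (25−17.89)²/17.89 + (11−13.87)²/13.87 + (15−19.24)²/19.24 + (15−22.11)²/22.11 + (20−17.13)²/17.13 + (28−23.76)²/23.76 = 7.8671
df = 2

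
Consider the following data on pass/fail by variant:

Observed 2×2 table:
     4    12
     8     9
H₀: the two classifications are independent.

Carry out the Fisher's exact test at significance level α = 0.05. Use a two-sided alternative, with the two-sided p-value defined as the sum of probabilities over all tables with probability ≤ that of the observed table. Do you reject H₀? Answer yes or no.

reject H₀: no

Margins: r₁=16, r₂=17, c₁=12, c₂=21, n=33
p_obs = C(16,4)·C(17,8)/C(33,12); sum pmf over tables with pmf ≤ p_obs
p-value (two-sided) = 0.28175
At α=0.05: p ≥ α → fail to reject H₀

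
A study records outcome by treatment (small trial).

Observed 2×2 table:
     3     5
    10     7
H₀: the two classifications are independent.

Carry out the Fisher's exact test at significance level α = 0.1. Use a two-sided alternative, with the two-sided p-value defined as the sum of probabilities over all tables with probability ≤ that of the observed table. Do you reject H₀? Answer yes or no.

reject H₀: no

Margins: r₁=8, r₂=17, c₁=13, c₂=12, n=25
p_obs = C(8,3)·C(17,10)/C(25,13); sum pmf over tables with pmf ≤ p_obs
p-value (two-sided) = 0.41098
At α=0.1: p ≥ α → fail to reject H₀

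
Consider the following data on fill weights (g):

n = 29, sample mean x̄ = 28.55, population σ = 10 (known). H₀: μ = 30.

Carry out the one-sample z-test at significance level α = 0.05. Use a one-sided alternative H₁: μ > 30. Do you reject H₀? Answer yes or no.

SE = σ/√n = 10/√29 = 1.8570
z = (x̄−μ₀)/SE = (28.55−30)/1.8570 = -0.7808
p-value (one-sided, H₁ greater) = 0.78255
At α=0.05: p ≥ α → fail to reject H₀

reject H₀: no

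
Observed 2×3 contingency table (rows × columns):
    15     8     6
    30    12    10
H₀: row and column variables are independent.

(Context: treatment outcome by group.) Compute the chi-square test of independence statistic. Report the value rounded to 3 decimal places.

Row totals [29, 52], col totals [45, 20, 16], n=81
χ² = (15−16.11)²/16.11 + (8−7.16)²/7.16 + (6−5.73)²/5.73 + (30−28.89)²/28.89 + (12−12.84)²/12.84 + (10−10.27)²/10.27 = 0.2927
df = 2

test statistic = 0.293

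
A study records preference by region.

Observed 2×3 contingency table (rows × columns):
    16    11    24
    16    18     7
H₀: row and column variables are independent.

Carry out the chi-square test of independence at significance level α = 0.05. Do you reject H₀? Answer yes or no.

reject H₀: yes

Row totals [51, 41], col totals [32, 29, 31], n=92
χ² = (16−17.74)²/17.74 + (11−16.08)²/16.08 + (24−17.18)²/17.18 + (16−14.26)²/14.26 + (18−12.92)²/12.92 + (7−13.82)²/13.82 = 10.0439
df = 2
p-value (upper-tail) = 0.00659
At α=0.05: p < α → reject H₀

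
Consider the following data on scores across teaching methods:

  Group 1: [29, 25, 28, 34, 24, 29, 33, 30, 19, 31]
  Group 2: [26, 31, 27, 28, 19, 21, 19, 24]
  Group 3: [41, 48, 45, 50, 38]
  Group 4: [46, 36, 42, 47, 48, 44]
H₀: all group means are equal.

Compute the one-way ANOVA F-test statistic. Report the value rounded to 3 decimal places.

Group means [28.20, 24.38, 44.40, 43.83], grand mean 33.172
SSB = Σnᵢ(x̄ᵢ−x̄)² = 2178.630; SSW = ΣΣ(x−x̄ᵢ)² = 511.508
MSB = 2178.630/3 = 726.2099; MSW = 511.508/25 = 20.4603
F = MSB/MSW = 35.4936
df = (3, 25)

test statistic = 35.494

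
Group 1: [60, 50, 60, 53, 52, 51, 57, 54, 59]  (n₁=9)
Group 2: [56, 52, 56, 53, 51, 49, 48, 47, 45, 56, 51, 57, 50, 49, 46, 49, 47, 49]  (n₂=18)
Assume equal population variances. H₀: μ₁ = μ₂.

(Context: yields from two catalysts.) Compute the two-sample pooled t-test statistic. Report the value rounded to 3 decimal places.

test statistic = 2.916

x̄₁=55.111, s₁=3.951, n₁=9
x̄₂=50.611, s₂=3.696, n₂=18
s_p² = [8·3.951² + 17·3.696²]/25 = 14.2867
SE = √(s_p²·(1/9+1/18)) = 1.5431
t = (55.111−50.611)/1.5431 = 2.9162
df = 25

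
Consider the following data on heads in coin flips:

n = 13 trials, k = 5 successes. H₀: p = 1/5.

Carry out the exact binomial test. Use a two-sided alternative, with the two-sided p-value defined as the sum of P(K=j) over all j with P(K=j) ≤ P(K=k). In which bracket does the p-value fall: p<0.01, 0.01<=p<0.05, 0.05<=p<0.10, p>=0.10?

p-value bracket: p>=0.10

Exact binomial: n=13, k=5, p₀=1/5=0.2000
P(X=j) = C(n,j)·p₀^j·(1−p₀)^(n−j); p = Σ P(X=j) over j with P(X=j) ≤ P(X=5)
p-value (two-sided) = 0.15411
→ bracket: p>=0.10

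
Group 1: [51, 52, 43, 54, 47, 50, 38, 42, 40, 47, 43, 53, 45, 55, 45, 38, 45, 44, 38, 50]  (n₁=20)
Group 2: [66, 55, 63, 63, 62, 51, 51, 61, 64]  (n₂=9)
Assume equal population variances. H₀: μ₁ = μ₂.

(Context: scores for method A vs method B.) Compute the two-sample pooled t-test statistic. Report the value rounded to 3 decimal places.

x̄₁=46.000, s₁=5.419, n₁=20
x̄₂=59.556, s₂=5.703, n₂=9
s_p² = [19·5.419² + 8·5.703²]/27 = 30.3045
SE = √(s_p²·(1/20+1/9)) = 2.2096
t = (46.000−59.556)/2.2096 = -6.1348
df = 27

test statistic = -6.135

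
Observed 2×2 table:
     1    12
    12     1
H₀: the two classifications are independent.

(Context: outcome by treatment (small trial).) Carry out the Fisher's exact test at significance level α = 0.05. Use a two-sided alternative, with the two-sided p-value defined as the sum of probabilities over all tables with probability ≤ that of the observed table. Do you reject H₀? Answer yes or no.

reject H₀: yes

Margins: r₁=13, r₂=13, c₁=13, c₂=13, n=26
p_obs = C(13,1)·C(13,12)/C(26,13); sum pmf over tables with pmf ≤ p_obs
p-value (two-sided) = 0.00003
At α=0.05: p < α → reject H₀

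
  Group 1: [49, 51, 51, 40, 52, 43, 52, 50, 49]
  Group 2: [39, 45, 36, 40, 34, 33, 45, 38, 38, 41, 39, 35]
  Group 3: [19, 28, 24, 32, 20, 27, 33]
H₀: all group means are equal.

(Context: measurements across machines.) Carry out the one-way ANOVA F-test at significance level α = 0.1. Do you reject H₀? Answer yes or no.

Group means [48.56, 38.58, 26.14], grand mean 38.679
SSB = Σnᵢ(x̄ᵢ−x̄)² = 1978.111; SSW = ΣΣ(x−x̄ᵢ)² = 483.996
MSB = 1978.111/2 = 989.0556; MSW = 483.996/25 = 19.3598
F = MSB/MSW = 51.0880
df = (2, 25)
p-value (upper-tail) = 0.00000
At α=0.1: p < α → reject H₀

reject H₀: yes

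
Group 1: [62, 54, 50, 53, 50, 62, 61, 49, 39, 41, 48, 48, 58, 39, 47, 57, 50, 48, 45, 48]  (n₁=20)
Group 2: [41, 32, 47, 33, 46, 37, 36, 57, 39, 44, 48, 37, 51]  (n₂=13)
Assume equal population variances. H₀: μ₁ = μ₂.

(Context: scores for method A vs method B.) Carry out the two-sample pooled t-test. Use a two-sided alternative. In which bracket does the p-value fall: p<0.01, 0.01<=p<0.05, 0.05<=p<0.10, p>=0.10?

x̄₁=50.450, s₁=6.947, n₁=20
x̄₂=42.154, s₂=7.437, n₂=13
s_p² = [19·6.947² + 12·7.437²]/31 = 50.9885
SE = √(s_p²·(1/20+1/13)) = 2.5439
t = (50.450−42.154)/2.5439 = 3.2611
df = 31
p-value (two-sided) = 0.00270
→ bracket: p<0.01

p-value bracket: p<0.01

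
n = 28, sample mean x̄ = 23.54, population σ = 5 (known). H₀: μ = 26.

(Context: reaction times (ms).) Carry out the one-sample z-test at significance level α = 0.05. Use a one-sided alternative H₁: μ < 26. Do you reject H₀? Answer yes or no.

SE = σ/√n = 5/√28 = 0.9449
z = (x̄−μ₀)/SE = (23.54−26)/0.9449 = -2.6034
p-value (one-sided, H₁ less) = 0.00461
At α=0.05: p < α → reject H₀

reject H₀: yes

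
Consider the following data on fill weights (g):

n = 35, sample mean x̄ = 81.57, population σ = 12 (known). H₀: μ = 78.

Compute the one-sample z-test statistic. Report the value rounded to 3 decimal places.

SE = σ/√n = 12/√35 = 2.0284
z = (x̄−μ₀)/SE = (81.57−78)/2.0284 = 1.7600

test statistic = 1.760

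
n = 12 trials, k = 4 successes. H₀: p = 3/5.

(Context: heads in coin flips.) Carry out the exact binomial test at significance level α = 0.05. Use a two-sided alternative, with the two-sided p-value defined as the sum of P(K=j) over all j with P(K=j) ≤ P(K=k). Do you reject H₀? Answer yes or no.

Exact binomial: n=12, k=4, p₀=3/5=0.6000
P(X=j) = C(n,j)·p₀^j·(1−p₀)^(n−j); p = Σ P(X=j) over j with P(X=j) ≤ P(X=4)
p-value (two-sided) = 0.07690
At α=0.05: p ≥ α → fail to reject H₀

reject H₀: no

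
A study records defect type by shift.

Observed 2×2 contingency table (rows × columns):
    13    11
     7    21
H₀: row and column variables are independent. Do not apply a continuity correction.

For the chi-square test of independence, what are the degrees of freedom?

df = (r−1)(c−1) = (2−1)·(2−1) = 1

degrees of freedom = 1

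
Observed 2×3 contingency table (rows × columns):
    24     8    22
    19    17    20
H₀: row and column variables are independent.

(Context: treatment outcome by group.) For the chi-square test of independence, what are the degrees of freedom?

df = (r−1)(c−1) = (2−1)·(3−1) = 2

degrees of freedom = 2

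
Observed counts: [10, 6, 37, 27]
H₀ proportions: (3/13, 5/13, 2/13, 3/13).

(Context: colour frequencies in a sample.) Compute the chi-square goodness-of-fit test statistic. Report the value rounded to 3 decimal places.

n = 80; E_i = n·p_i = [18.46, 30.77, 12.31, 18.46]
χ² = (10−18.46)²/18.46 + (6−30.77)²/30.77 + (37−12.31)²/12.31 + (27−18.46)²/18.46 = 77.3054
df = 3

test statistic = 77.305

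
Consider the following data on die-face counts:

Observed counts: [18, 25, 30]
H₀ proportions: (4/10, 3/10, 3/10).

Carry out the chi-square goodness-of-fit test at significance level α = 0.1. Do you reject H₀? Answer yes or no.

reject H₀: yes

n = 73; E_i = n·p_i = [29.20, 21.90, 21.90]
χ² = (18−29.20)²/29.20 + (25−21.90)²/21.90 + (30−21.90)²/21.90 = 7.7306
df = 2
p-value (upper-tail) = 0.02096
At α=0.1: p < α → reject H₀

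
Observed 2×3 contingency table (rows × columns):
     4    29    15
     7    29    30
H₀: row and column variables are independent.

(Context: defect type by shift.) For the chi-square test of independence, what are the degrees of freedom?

df = (r−1)(c−1) = (2−1)·(3−1) = 2

degrees of freedom = 2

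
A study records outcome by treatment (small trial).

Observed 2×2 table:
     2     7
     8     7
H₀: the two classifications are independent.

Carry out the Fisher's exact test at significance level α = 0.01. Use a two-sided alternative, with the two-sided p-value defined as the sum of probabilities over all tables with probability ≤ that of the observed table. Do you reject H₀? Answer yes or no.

Margins: r₁=9, r₂=15, c₁=10, c₂=14, n=24
p_obs = C(9,2)·C(15,8)/C(24,10); sum pmf over tables with pmf ≤ p_obs
p-value (two-sided) = 0.20992
At α=0.01: p ≥ α → fail to reject H₀

reject H₀: no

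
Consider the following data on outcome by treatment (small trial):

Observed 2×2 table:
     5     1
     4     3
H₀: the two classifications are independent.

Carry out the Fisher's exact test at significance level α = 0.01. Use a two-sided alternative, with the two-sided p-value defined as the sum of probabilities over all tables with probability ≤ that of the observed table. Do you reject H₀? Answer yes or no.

Margins: r₁=6, r₂=7, c₁=9, c₂=4, n=13
p_obs = C(6,5)·C(7,4)/C(13,9); sum pmf over tables with pmf ≤ p_obs
p-value (two-sided) = 0.55944
At α=0.01: p ≥ α → fail to reject H₀

reject H₀: no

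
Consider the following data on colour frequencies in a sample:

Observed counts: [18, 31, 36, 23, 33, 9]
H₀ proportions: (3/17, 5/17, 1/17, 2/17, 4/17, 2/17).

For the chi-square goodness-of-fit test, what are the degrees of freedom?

degrees of freedom = 5

df = k − 1 = 6 − 1 = 5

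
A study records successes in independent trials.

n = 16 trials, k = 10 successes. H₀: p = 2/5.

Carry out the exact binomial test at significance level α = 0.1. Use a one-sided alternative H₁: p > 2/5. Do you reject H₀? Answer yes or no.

reject H₀: yes

Exact binomial: n=16, k=10, p₀=2/5=0.4000
P(X≥10) from Σ C(n,i)·p₀^i·(1−p₀)^(n−i)
p-value (one-sided, H₁ greater) = 0.05832
At α=0.1: p < α → reject H₀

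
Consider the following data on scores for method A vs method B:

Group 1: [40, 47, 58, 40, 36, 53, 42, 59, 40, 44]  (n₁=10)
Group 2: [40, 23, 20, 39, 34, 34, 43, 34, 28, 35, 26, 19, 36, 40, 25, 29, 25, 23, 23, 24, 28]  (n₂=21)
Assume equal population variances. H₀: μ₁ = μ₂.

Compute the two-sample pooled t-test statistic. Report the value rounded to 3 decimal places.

test statistic = 5.555

x̄₁=45.900, s₁=8.103, n₁=10
x̄₂=29.905, s₂=7.204, n₂=21
s_p² = [9·8.103² + 20·7.204²]/29 = 56.1624
SE = √(s_p²·(1/10+1/21)) = 2.8793
t = (45.900−29.905)/2.8793 = 5.5552
df = 29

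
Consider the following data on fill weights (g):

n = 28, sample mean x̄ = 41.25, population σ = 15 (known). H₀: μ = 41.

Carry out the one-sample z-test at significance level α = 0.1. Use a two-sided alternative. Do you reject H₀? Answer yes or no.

SE = σ/√n = 15/√28 = 2.8347
z = (x̄−μ₀)/SE = (41.25−41)/2.8347 = 0.0882
p-value (two-sided) = 0.92972
At α=0.1: p ≥ α → fail to reject H₀

reject H₀: no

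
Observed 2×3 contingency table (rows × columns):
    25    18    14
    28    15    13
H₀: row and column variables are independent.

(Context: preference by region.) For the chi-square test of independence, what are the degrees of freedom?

df = (r−1)(c−1) = (2−1)·(3−1) = 2

degrees of freedom = 2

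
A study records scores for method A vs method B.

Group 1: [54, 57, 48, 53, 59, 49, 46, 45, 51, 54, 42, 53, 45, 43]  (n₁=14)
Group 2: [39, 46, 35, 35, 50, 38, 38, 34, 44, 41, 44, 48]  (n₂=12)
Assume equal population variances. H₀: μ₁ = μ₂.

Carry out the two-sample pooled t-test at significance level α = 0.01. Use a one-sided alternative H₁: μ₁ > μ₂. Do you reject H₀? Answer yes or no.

reject H₀: yes

x̄₁=49.929, s₁=5.298, n₁=14
x̄₂=41.000, s₂=5.360, n₂=12
s_p² = [13·5.298² + 11·5.360²]/24 = 28.3720
SE = √(s_p²·(1/14+1/12)) = 2.0954
t = (49.929−41.000)/2.0954 = 4.2609
df = 24
p-value (one-sided, H₁ greater) = 0.00014
At α=0.01: p < α → reject H₀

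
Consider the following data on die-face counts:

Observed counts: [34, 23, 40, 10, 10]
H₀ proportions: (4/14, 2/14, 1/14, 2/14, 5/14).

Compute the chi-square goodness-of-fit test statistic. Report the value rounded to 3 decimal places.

test statistic = 149.060

n = 117; E_i = n·p_i = [33.43, 16.71, 8.36, 16.71, 41.79]
χ² = (34−33.43)²/33.43 + (23−16.71)²/16.71 + (40−8.36)²/8.36 + (10−16.71)²/16.71 + (10−41.79)²/41.79 = 149.0598
df = 4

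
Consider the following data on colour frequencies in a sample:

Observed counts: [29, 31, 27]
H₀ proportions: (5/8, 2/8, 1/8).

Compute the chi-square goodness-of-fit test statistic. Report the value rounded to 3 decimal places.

n = 87; E_i = n·p_i = [54.38, 21.75, 10.88]
χ² = (29−54.38)²/54.38 + (31−21.75)²/21.75 + (27−10.88)²/10.88 = 39.6851
df = 2

test statistic = 39.685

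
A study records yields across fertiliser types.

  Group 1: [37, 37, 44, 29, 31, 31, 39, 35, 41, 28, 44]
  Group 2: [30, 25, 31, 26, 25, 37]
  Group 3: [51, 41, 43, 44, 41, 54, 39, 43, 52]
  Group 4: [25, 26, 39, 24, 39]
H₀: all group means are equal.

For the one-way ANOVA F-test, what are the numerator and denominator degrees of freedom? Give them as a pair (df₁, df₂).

degrees of freedom = [3, 27]

k = 4 groups, N = 31 total
df = (k−1, N−k) = (4−1, 31−4) = (3, 27)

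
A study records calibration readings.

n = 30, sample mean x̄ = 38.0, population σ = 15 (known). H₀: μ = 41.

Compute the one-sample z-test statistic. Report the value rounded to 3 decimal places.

SE = σ/√n = 15/√30 = 2.7386
z = (x̄−μ₀)/SE = (38.0−41)/2.7386 = -1.0954

test statistic = -1.095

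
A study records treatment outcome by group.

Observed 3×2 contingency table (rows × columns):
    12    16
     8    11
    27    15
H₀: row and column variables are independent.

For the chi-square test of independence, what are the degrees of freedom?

degrees of freedom = 2

df = (r−1)(c−1) = (3−1)·(2−1) = 2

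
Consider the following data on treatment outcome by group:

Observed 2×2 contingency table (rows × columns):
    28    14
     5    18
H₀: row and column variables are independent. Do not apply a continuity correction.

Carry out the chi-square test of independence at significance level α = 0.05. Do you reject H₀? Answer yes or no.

reject H₀: yes

Row totals [42, 23], col totals [33, 32], n=65
χ² = (28−21.32)²/21.32 + (14−20.68)²/20.68 + (5−11.68)²/11.68 + (18−11.32)²/11.32 = 12.0019
df = 1
p-value (upper-tail) = 0.00053
At α=0.05: p < α → reject H₀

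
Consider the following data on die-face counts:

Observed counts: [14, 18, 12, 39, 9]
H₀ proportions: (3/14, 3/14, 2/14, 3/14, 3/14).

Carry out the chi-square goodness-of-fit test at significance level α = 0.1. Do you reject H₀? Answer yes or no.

n = 92; E_i = n·p_i = [19.71, 19.71, 13.14, 19.71, 19.71]
χ² = (14−19.71)²/19.71 + (18−19.71)²/19.71 + (12−13.14)²/13.14 + (39−19.71)²/19.71 + (9−19.71)²/19.71 = 26.5942
df = 4
p-value (upper-tail) = 0.00002
At α=0.1: p < α → reject H₀

reject H₀: yes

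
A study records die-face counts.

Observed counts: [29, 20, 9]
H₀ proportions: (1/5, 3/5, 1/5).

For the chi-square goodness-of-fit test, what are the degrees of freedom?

degrees of freedom = 2

df = k − 1 = 3 − 1 = 2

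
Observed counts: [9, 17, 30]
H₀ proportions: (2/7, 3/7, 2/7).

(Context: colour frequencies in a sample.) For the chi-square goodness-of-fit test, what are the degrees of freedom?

degrees of freedom = 2

df = k − 1 = 3 − 1 = 2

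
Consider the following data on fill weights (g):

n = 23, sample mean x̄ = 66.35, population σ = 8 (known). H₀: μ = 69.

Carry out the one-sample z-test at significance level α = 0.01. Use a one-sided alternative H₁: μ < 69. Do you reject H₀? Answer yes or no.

reject H₀: no

SE = σ/√n = 8/√23 = 1.6681
z = (x̄−μ₀)/SE = (66.35−69)/1.6681 = -1.5886
p-value (one-sided, H₁ less) = 0.05607
At α=0.01: p ≥ α → fail to reject H₀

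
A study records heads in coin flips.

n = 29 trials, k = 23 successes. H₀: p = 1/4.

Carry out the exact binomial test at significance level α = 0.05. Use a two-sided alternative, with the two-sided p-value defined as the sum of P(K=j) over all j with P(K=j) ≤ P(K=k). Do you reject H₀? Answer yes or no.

reject H₀: yes

Exact binomial: n=29, k=23, p₀=1/4=0.2500
P(X=j) = C(n,j)·p₀^j·(1−p₀)^(n−j); p = Σ P(X=j) over j with P(X=j) ≤ P(X=23)
p-value (two-sided) = 0.00000
At α=0.05: p < α → reject H₀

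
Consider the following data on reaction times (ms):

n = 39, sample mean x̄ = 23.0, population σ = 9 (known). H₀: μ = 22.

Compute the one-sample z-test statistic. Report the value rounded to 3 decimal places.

test statistic = 0.694

SE = σ/√n = 9/√39 = 1.4412
z = (x̄−μ₀)/SE = (23.0−22)/1.4412 = 0.6939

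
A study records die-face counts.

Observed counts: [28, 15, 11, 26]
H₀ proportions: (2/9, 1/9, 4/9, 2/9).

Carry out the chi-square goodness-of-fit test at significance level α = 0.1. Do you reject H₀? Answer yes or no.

reject H₀: yes

n = 80; E_i = n·p_i = [17.78, 8.89, 35.56, 17.78]
χ² = (28−17.78)²/17.78 + (15−8.89)²/8.89 + (11−35.56)²/35.56 + (26−17.78)²/17.78 = 30.8406
df = 3
p-value (upper-tail) = 0.00000
At α=0.1: p < α → reject H₀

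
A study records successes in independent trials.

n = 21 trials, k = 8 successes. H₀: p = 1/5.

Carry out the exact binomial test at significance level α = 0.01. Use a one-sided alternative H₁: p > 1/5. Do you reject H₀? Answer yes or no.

reject H₀: no

Exact binomial: n=21, k=8, p₀=1/5=0.2000
P(X≥8) from Σ C(n,i)·p₀^i·(1−p₀)^(n−i)
p-value (one-sided, H₁ greater) = 0.04305
At α=0.01: p ≥ α → fail to reject H₀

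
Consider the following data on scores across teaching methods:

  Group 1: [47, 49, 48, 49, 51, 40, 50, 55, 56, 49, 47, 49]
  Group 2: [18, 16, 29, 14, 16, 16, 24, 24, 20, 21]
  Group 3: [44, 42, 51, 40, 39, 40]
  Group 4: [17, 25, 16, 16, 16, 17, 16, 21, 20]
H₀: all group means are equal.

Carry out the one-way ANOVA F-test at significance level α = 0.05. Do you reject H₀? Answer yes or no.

reject H₀: yes

Group means [49.17, 19.80, 42.67, 18.22], grand mean 32.649
SSB = Σnᵢ(x̄ᵢ−x̄)² = 7400.277; SSW = ΣΣ(x−x̄ᵢ)² = 560.156
MSB = 7400.277/3 = 2466.7590; MSW = 560.156/33 = 16.9744
F = MSB/MSW = 145.3222
df = (3, 33)
p-value (upper-tail) = 0.00000
At α=0.05: p < α → reject H₀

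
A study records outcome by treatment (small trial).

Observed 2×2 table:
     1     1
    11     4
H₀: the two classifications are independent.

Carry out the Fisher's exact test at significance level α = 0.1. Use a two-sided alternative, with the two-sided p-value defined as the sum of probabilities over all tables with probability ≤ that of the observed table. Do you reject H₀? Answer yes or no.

Margins: r₁=2, r₂=15, c₁=12, c₂=5, n=17
p_obs = C(2,1)·C(15,11)/C(17,12); sum pmf over tables with pmf ≤ p_obs
p-value (two-sided) = 0.51471
At α=0.1: p ≥ α → fail to reject H₀

reject H₀: no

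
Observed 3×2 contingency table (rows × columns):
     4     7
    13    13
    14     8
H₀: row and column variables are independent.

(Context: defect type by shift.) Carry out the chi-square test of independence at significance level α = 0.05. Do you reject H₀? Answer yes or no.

reject H₀: no

Row totals [11, 26, 22], col totals [31, 28], n=59
χ² = (4−5.78)²/5.78 + (7−5.22)²/5.22 + (13−13.66)²/13.66 + (13−12.34)²/12.34 + (14−11.56)²/11.56 + (8−10.44)²/10.44 = 2.3080
df = 2
p-value (upper-tail) = 0.31538
At α=0.05: p ≥ α → fail to reject H₀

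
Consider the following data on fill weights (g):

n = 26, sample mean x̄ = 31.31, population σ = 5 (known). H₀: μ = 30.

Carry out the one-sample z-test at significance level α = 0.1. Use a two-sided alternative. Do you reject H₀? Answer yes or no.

SE = σ/√n = 5/√26 = 0.9806
z = (x̄−μ₀)/SE = (31.31−30)/0.9806 = 1.3359
p-value (two-sided) = 0.18157
At α=0.1: p ≥ α → fail to reject H₀

reject H₀: no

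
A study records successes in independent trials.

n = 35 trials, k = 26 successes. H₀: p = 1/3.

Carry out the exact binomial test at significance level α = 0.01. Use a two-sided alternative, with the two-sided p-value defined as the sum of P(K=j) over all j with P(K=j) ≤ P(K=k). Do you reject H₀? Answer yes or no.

Exact binomial: n=35, k=26, p₀=1/3=0.3333
P(X=j) = C(n,j)·p₀^j·(1−p₀)^(n−j); p = Σ P(X=j) over j with P(X=j) ≤ P(X=26)
p-value (two-sided) = 0.00000
At α=0.01: p < α → reject H₀

reject H₀: yes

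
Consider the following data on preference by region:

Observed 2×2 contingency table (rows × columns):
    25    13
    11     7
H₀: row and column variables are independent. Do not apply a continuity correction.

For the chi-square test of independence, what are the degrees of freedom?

degrees of freedom = 1

df = (r−1)(c−1) = (2−1)·(2−1) = 1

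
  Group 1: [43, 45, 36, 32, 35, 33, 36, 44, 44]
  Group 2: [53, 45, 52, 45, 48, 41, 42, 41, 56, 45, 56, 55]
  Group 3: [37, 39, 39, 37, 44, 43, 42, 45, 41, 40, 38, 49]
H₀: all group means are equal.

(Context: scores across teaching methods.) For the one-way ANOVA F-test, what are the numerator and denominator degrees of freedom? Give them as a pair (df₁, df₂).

degrees of freedom = [2, 30]

k = 3 groups, N = 33 total
df = (k−1, N−k) = (3−1, 33−3) = (2, 30)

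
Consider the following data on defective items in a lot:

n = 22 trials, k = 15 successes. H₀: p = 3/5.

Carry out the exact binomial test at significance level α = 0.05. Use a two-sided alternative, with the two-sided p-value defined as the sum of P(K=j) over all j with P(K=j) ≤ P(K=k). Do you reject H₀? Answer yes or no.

reject H₀: no

Exact binomial: n=22, k=15, p₀=3/5=0.6000
P(X=j) = C(n,j)·p₀^j·(1−p₀)^(n−j); p = Σ P(X=j) over j with P(X=j) ≤ P(X=15)
p-value (two-sided) = 0.51787
At α=0.05: p ≥ α → fail to reject H₀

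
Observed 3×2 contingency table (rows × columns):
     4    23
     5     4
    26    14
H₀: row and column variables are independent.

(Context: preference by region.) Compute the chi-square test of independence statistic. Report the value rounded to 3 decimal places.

Row totals [27, 9, 40], col totals [35, 41], n=76
χ² = (4−12.43)²/12.43 + (23−14.57)²/14.57 + (5−4.14)²/4.14 + (4−4.86)²/4.86 + (26−18.42)²/18.42 + (14−21.58)²/21.58 = 16.7120
df = 2

test statistic = 16.712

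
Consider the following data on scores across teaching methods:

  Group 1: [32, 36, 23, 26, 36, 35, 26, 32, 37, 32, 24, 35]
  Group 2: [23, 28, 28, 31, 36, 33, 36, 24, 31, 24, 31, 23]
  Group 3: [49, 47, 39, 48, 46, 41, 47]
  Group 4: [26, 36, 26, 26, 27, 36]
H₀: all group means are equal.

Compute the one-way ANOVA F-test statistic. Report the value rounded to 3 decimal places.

test statistic = 20.063

Group means [31.17, 29.00, 45.29, 29.50], grand mean 32.865
SSB = Σnᵢ(x̄ᵢ−x̄)² = 1361.729; SSW = ΣΣ(x−x̄ᵢ)² = 746.595
MSB = 1361.729/3 = 453.9097; MSW = 746.595/33 = 22.6241
F = MSB/MSW = 20.0631
df = (3, 33)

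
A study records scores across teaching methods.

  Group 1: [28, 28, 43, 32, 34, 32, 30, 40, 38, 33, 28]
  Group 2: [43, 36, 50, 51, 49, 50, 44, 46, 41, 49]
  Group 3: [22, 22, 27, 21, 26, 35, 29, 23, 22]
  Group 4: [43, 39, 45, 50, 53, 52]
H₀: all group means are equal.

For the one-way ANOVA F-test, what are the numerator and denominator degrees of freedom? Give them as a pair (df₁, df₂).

k = 4 groups, N = 36 total
df = (k−1, N−k) = (4−1, 36−4) = (3, 32)

degrees of freedom = [3, 32]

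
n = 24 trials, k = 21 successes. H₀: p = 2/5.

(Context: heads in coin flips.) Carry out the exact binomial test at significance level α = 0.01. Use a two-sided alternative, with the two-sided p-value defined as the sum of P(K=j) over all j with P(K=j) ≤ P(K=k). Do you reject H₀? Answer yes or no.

Exact binomial: n=24, k=21, p₀=2/5=0.4000
P(X=j) = C(n,j)·p₀^j·(1−p₀)^(n−j); p = Σ P(X=j) over j with P(X=j) ≤ P(X=21)
p-value (two-sided) = 0.00000
At α=0.01: p < α → reject H₀

reject H₀: yes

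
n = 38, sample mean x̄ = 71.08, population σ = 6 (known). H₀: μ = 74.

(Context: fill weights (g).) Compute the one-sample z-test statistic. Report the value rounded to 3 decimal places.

SE = σ/√n = 6/√38 = 0.9733
z = (x̄−μ₀)/SE = (71.08−74)/0.9733 = -3.0000

test statistic = -3.000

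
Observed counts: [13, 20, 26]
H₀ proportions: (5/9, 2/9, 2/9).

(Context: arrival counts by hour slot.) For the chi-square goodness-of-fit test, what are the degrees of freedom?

df = k − 1 = 3 − 1 = 2

degrees of freedom = 2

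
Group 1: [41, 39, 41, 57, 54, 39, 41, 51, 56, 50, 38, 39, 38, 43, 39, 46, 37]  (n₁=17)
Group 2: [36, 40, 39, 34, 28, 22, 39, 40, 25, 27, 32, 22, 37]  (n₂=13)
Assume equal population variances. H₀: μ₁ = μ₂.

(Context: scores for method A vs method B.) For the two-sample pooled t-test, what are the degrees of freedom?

df = n₁ + n₂ − 2 = 17 + 13 − 2 = 28

degrees of freedom = 28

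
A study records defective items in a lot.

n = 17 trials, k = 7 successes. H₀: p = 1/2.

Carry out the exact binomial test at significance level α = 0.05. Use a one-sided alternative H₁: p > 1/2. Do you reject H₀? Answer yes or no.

reject H₀: no

Exact binomial: n=17, k=7, p₀=1/2=0.5000
P(X≥7) from Σ C(n,i)·p₀^i·(1−p₀)^(n−i)
p-value (one-sided, H₁ greater) = 0.83385
At α=0.05: p ≥ α → fail to reject H₀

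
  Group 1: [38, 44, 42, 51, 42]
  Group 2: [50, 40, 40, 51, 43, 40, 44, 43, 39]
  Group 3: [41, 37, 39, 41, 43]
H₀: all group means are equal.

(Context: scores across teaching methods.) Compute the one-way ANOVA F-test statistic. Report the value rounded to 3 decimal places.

test statistic = 1.097

Group means [43.40, 43.33, 40.20], grand mean 42.526
SSB = Σnᵢ(x̄ᵢ−x̄)² = 36.737; SSW = ΣΣ(x−x̄ᵢ)² = 268.000
MSB = 36.737/2 = 18.3684; MSW = 268.000/16 = 16.7500
F = MSB/MSW = 1.0966
df = (2, 16)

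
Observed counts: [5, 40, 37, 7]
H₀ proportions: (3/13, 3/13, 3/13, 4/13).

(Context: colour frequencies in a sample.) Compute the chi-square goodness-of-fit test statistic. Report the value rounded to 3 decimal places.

test statistic = 58.565

n = 89; E_i = n·p_i = [20.54, 20.54, 20.54, 27.38]
χ² = (5−20.54)²/20.54 + (40−20.54)²/20.54 + (37−20.54)²/20.54 + (7−27.38)²/27.38 = 58.5646
df = 3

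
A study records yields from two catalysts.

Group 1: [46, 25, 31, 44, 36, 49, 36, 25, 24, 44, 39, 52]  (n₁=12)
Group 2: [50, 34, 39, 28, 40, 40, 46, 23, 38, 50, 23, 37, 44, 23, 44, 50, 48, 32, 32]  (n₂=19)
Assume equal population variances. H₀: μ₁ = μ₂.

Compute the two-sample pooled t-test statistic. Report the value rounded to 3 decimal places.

x̄₁=37.583, s₁=9.737, n₁=12
x̄₂=37.947, s₂=9.252, n₂=19
s_p² = [11·9.737² + 18·9.252²]/29 = 89.0988
SE = √(s_p²·(1/12+1/19)) = 3.4806
t = (37.583−37.947)/3.4806 = -0.1046
df = 29

test statistic = -0.105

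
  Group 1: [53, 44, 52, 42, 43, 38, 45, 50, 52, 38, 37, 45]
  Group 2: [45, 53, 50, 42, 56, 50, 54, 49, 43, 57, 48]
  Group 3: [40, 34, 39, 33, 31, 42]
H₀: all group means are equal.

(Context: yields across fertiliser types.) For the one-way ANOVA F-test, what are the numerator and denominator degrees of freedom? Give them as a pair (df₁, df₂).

k = 3 groups, N = 29 total
df = (k−1, N−k) = (3−1, 29−3) = (2, 26)

degrees of freedom = [2, 26]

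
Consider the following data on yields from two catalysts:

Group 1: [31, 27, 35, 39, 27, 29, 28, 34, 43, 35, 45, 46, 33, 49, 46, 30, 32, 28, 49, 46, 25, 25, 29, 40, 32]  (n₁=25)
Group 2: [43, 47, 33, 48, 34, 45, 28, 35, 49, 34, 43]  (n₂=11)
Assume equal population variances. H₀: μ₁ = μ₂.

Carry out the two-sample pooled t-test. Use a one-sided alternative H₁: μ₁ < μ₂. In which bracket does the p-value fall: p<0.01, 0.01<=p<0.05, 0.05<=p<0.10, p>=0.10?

p-value bracket: 0.05<=p<0.10

x̄₁=35.320, s₁=7.957, n₁=25
x̄₂=39.909, s₂=7.259, n₂=11
s_p² = [24·7.957² + 10·7.259²]/34 = 60.1867
SE = √(s_p²·(1/25+1/11)) = 2.8070
t = (35.320−39.909)/2.8070 = -1.6349
df = 34
p-value (one-sided, H₁ less) = 0.05565
→ bracket: 0.05<=p<0.10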